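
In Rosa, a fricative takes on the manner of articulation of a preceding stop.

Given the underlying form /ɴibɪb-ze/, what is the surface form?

[ɴibɪbde]

The rule targets /z/ (voiced alveolar fricative), which sits after the trigger /b/ (stop).
Changing only its manner to stop gives [d] — the voiced alveolar stop.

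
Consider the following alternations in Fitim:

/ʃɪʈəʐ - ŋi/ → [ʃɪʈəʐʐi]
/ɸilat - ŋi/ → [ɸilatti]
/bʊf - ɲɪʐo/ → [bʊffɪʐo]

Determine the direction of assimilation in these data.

Comparing underlying and surface forms, /ŋ/ → [ʐ] is the alternation; the neighbouring /ʐ/ is constant.
The output [ʐ] is identical to the trigger /ʐ/ — every feature (place, manner, voicing) has been copied — so this is total assimilation.
The remaining alternations confirm this: /ŋ/ → [t] after /t/; /ɲ/ → [f] after /f/ — in each case the output is a copy of the preceding consonant.
Since the segment that changes follows the conditioning segment, the assimilation is progressive.

progressive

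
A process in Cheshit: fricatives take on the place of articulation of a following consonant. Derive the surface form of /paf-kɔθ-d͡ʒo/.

/f/ is a voiceless labiodental fricative. The following trigger /k/ is velar, so /f/ must become velar as well.
Changing only its place to velar gives [x] — the voiceless velar fricative.
At the second juncture, /θ/ likewise becomes [ʃ] adjacent to /d͡ʒ/.

[paxkɔʃd͡ʒo]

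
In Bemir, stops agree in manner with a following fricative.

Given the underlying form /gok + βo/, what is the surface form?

[goxβo]

/k/ is a voiceless velar stop. The following trigger /β/ is a fricative, so /k/ must become a fricative as well.
Changing only its manner to fricative gives [x] — the voiceless velar fricative.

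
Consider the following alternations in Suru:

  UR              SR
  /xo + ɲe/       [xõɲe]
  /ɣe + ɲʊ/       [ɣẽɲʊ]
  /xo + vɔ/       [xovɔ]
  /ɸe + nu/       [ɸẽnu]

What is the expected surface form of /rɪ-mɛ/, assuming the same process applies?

The data show regressive nasality assimilation (vowel nasalisation): /o/ → [õ] before /ɲ/; /e/ → [ẽ] before /ɲ/; /e/ → [ẽ] before /n/ — a vowel is nasalised by an immediately following nasal consonant.
No change occurs in [xovɔ] because the vowel at the boundary is adjacent to an oral consonant, not a nasal (/o/ next to /v/).
The vowel /ɪ/ is adjacent to the following nasal /m/, so it acquires [+nasal] and surfaces as [ɪ̃].

[rɪ̃mɛ]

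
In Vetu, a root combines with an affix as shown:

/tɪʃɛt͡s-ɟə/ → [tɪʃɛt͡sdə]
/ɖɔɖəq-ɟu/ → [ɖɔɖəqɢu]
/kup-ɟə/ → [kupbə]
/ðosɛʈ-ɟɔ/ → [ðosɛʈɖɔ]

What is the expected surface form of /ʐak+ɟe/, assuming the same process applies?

The data show progressive place assimilation: /ɟ/ → [d] after /t͡s/; /ɟ/ → [ɢ] after /q/; /ɟ/ → [b] after /p/; /ɟ/ → [ɖ] after /ʈ/. In each pair only place changes, matching the preceding consonant, while manner and voice stay constant.
The rule targets /ɟ/ (voiced palatal stop), which sits after the trigger /k/ (velar).
The voiced velar stop is [g], so /ɟ/ → [g].

[ʐakge]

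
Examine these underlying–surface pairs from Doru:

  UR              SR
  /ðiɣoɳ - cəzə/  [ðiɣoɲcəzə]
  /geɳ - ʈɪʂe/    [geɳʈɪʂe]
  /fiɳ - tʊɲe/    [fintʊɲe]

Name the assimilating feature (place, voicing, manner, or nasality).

Underlying /ɳ/ is realised as [ɲ] next to /c/; /c/ itself does not change.
/ɳ/ is retroflex while /c/ is palatal; the output [ɲ] is palatal, matching the trigger — so the feature that spreads is place.
The same holds elsewhere in the data: /ɳ/ → [n] before /t/ (retroflex → alveolar, matching alveolar) — only place changes, and always toward the following segment.
Nothing changes in [geɳʈɪʂe]: there the adjacent consonants already agree in place (/ɳ/ and /ʈ/ are both retroflex), so this form is consistent with the same rule.

place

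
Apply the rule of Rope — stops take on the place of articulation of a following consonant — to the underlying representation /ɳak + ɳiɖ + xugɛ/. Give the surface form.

The rule targets /k/ (voiceless velar stop), which sits before the trigger /ɳ/ (retroflex).
Changing only its place to retroflex gives [ʈ] — the voiceless retroflex stop.
The same rule applies at the second boundary: /ɖ/ → [g] next to /x/.

[ɳaʈɳigxugɛ]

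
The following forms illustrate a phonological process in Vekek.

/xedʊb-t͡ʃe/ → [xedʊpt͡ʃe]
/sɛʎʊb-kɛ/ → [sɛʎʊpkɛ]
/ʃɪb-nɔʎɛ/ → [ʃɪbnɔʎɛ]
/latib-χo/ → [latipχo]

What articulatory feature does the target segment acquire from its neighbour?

The segment that alternates is /b/, which surfaces as [p] when adjacent to /t͡ʃ/.
The change voiced → voiceless matches the voicing of the following /t͡ʃ/, identifying this as voicing assimilation.
Checking the remaining alternations: /b/ → [p] before /k/ (voiced → voiceless, matching voiceless); /b/ → [p] before /χ/ (voiced → voiceless, matching voiceless) — only voicing changes, and always toward the following segment.
No alternation appears in [ʃɪbnɔʎɛ]: there the adjacent consonants already agree in voicing (/b/ and /n/ are both voiced), so this form is consistent with the same rule.

voicing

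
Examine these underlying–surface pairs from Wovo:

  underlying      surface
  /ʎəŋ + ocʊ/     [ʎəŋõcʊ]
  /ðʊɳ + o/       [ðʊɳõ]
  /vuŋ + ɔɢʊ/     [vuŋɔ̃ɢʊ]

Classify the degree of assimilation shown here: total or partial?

The vowel /o/ surfaces as nasalised [õ] next to the preceding nasal /ŋ/ — it has acquired the [+nasal] feature of its neighbour.
The other forms show the same pattern: /o/ → [õ] after /ɳ/; /ɔ/ → [ɔ̃] after /ŋ/ — each time a vowel is nasalised next to a preceding nasal.

partial assimilation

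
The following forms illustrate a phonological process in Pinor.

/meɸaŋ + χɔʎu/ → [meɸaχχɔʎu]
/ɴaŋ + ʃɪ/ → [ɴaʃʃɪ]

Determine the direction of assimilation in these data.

Underlying /ŋ/ is realised as [χ] next to /χ/; /χ/ itself does not change.
The output [χ] is identical to the trigger /χ/ — every feature (place, manner, voicing) has been copied — so this is total assimilation.
The other form behaves the same way: /ŋ/ → [ʃ] before /ʃ/ — in each case the output is a copy of the following consonant.
The trigger is the following segment, so the direction is regressive (anticipatory).

regressive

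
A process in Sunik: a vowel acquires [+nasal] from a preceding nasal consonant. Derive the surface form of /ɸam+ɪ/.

[ɸamɪ̃]

The vowel /ɪ/ is adjacent to the preceding nasal /m/, so it acquires [+nasal] and surfaces as [ɪ̃].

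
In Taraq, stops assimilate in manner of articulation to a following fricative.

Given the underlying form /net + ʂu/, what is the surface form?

The rule targets /t/ (voiceless alveolar stop), which sits before the trigger /ʂ/ (fricative).
A voiceless alveolar fricative is [s], so the surface segment is [s].

[nesʂu]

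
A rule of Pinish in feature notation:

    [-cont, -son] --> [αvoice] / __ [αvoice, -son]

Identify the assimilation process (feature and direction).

The rule copies [voice] from the environment onto the target, so the assimilating feature is voicing.
The conditioning segment sits to the right of the focus bar, meaning the trigger follows the segment that changes — regressive assimilation.

regressive voicing assimilation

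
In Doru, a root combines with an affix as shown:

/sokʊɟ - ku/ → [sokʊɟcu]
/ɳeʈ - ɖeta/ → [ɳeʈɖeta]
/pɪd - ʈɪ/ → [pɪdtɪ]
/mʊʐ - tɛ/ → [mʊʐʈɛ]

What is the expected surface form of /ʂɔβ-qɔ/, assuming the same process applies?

The data show progressive place assimilation: /k/ → [c] after /ɟ/; /ʈ/ → [t] after /d/; /t/ → [ʈ] after /ʐ/. In each pair only place changes, matching the preceding consonant, while manner and voice stay constant.
Nothing changes in [ɳeʈɖeta]: there the adjacent consonants already agree in place (/ɖ/ and /ʈ/ are both retroflex), so this form is consistent with the same rule.
The rule targets /q/ (voiceless uvular stop), which sits after the trigger /β/ (bilabial).
A voiceless bilabial stop is [p], so the surface segment is [p].

[ʂɔβpɔ]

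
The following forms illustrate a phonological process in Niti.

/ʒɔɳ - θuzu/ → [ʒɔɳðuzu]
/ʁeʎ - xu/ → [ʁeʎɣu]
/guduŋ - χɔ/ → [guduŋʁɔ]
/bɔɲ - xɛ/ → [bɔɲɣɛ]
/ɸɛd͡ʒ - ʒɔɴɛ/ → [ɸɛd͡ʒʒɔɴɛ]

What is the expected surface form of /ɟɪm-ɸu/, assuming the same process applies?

The data show progressive voicing assimilation: /θ/ → [ð] after /ɳ/; /x/ → [ɣ] after /ʎ/; /χ/ → [ʁ] after /ŋ/; /x/ → [ɣ] after /ɲ/. In each pair only voicing changes, matching the preceding consonant, while place and manner stay constant.
No alternation appears in [ɸɛd͡ʒʒɔɴɛ]: there the adjacent consonants already agree in voicing (/ʒ/ and /d͡ʒ/ are both voiced), so this form is consistent with the same rule.
/ɸ/ is a voiceless bilabial fricative. The preceding trigger /m/ is voiced, so /ɸ/ must become voiced as well.
Changing only its voicing to voiced gives [β] — the voiced bilabial fricative.

[ɟɪmβu]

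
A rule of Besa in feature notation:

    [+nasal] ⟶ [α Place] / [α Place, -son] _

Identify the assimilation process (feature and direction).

The shared variable α links the value of the place features (abbreviated [Place]) on the target to the same value on the neighbouring segment, so place is the feature that assimilates.
Since the environment is written before the underscore, the trigger precedes the target; the direction is progressive.

progressive place assimilation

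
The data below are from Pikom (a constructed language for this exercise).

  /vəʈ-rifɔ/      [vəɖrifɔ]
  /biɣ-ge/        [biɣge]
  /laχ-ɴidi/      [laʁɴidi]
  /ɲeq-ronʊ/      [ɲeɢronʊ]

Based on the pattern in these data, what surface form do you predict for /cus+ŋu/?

[cuzŋu]

The data show regressive voicing assimilation: /ʈ/ → [ɖ] before /r/; /χ/ → [ʁ] before /ɴ/; /q/ → [ɢ] before /r/. In each pair only voicing changes, matching the following consonant, while place and manner stay constant.
No alternation appears in [biɣge]: there the adjacent consonants already agree in voicing (/ɣ/ and /g/ are both voiced), so this form is consistent with the same rule.
/s/ is a voiceless alveolar fricative. The following trigger /ŋ/ is voiced, so /s/ must become voiced as well.
The voiced alveolar fricative is [z], so /s/ → [z].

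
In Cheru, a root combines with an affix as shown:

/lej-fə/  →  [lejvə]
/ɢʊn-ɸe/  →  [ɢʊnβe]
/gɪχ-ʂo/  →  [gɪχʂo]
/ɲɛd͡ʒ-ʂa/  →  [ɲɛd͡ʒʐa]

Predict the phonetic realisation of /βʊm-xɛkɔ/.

[βʊmɣɛkɔ]

The data show progressive voicing assimilation: /f/ → [v] after /j/; /ɸ/ → [β] after /n/; /ʂ/ → [ʐ] after /d͡ʒ/. In each pair only voicing changes, matching the preceding consonant, while place and manner stay constant.
Nothing changes in [gɪχʂo]: there the adjacent consonants already agree in voicing (/ʂ/ and /χ/ are both voiceless), so this form is consistent with the same rule.
/x/ is a voiceless velar fricative. The preceding trigger /m/ is voiced, so /x/ must become voiced as well.
The voiced velar fricative is [ɣ], so /x/ → [ɣ].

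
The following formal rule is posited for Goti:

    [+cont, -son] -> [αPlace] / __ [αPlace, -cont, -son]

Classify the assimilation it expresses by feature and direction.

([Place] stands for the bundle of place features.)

regressive place assimilation

The shared variable α links the value of the place features (abbreviated [Place]) on the target to the same value on the neighbouring segment, so place is the feature that assimilates.
Since the environment is written after the underscore, the trigger follows the target; the direction is regressive.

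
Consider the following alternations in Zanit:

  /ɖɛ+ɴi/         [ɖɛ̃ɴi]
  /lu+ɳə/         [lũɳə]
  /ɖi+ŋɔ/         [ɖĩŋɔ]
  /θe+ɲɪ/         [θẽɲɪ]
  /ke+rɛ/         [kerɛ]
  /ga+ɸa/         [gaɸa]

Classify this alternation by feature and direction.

regressive nasality assimilation (vowel nasalisation)

The vowel /ɛ/ surfaces as nasalised [ɛ̃] next to the following nasal /ɴ/ — it has acquired the [+nasal] feature of its neighbour.
Likewise in the remaining data: /u/ → [ũ] before /ɳ/; /i/ → [ĩ] before /ŋ/; /e/ → [ẽ] before /ɲ/ — each time a vowel is nasalised next to a following nasal.
No change occurs in [kerɛ], [gaɸa] because the vowel at the boundary is adjacent to an oral consonant, not a nasal (/e/ next to /r/; /a/ next to /ɸ/).
Because the conditioning nasal is to the right of the vowel that changes, the process is regressive (anticipatory).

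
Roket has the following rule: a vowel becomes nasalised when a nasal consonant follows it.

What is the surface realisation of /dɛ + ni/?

[dɛ̃ni]

The vowel /ɛ/ is adjacent to the following nasal /n/, so it acquires [+nasal] and surfaces as [ɛ̃].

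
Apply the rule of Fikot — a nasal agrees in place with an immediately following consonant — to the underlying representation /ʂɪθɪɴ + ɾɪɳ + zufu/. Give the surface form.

/ɴ/ is a voiced uvular nasal. The following trigger /ɾ/ is alveolar, so /ɴ/ must become alveolar as well.
The voiced alveolar nasal is [n], so /ɴ/ → [n].
At the second juncture, /ɳ/ likewise becomes [n] adjacent to /z/.

[ʂɪθɪnɾɪnzufu]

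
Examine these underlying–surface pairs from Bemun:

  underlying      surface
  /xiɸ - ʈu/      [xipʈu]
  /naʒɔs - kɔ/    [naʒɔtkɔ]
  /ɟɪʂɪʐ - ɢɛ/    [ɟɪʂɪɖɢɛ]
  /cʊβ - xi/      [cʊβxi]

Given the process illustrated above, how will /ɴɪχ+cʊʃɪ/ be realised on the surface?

The data show regressive manner assimilation: /ɸ/ → [p] before /ʈ/; /s/ → [t] before /k/; /ʐ/ → [ɖ] before /ɢ/. In each pair only manner changes, matching the following consonant, while place and voice stay constant.
Nothing changes in [cʊβxi]: there the adjacent consonants already agree in manner (/β/ and /x/ are both fricatives), so this form is consistent with the same rule.
/χ/ is a voiceless uvular fricative. The following trigger /c/ is a stop, so /χ/ must become a stop as well.
The voiceless uvular stop is [q], so /χ/ → [q].

[ɴɪqcʊʃɪ]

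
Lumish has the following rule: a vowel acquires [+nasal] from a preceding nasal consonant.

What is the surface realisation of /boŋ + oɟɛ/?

[boŋõɟɛ]

The vowel /o/ is adjacent to the preceding nasal /ŋ/, so it acquires [+nasal] and surfaces as [õ].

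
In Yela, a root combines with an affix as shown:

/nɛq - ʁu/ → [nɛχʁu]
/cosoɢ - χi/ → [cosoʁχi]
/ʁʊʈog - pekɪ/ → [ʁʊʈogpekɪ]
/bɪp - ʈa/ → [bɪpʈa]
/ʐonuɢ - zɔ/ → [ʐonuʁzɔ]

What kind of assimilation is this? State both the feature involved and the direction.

regressive manner assimilation

Comparing underlying and surface forms, /q/ → [χ] is the alternation; the neighbouring /ʁ/ is constant.
/q/ is a stop while /ʁ/ is a fricative; the output [χ] is a fricative, matching the trigger — so the feature that spreads is manner.
Place and voice are unchanged, so the assimilation is partial, not total.
The same holds elsewhere in the data: /ɢ/ → [ʁ] before /χ/ (stop → fricative, matching a fricative); /ɢ/ → [ʁ] before /z/ (stop → fricative, matching a fricative) — only manner changes, and always toward the following segment.
Nothing changes in [ʁʊʈogpekɪ], [bɪpʈa]: there the adjacent consonants already agree in manner (/g/ and /p/ are both stops; /p/ and /ʈ/ are both stops), so these forms are consistent with the same rule.
Since the segment that changes precedes the conditioning segment, the assimilation is regressive.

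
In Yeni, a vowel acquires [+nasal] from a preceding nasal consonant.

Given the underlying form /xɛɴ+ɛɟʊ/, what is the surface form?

[xɛɴɛ̃ɟʊ]

The vowel /ɛ/ is adjacent to the preceding nasal /ɴ/, so it acquires [+nasal] and surfaces as [ɛ̃].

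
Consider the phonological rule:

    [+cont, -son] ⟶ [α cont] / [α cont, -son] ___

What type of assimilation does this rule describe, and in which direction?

The rule copies [cont] (continuancy) from the environment onto the target fricatives; since [±cont] encodes the stop/fricative manner contrast, the assimilating dimension is manner.
The conditioning segment sits to the left of the focus bar, meaning the trigger precedes the segment that changes — progressive assimilation.

progressive manner assimilation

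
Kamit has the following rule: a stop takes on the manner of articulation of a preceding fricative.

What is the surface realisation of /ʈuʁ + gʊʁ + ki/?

/g/ is a voiced velar stop. The preceding trigger /ʁ/ is a fricative, so /g/ must become a fricative as well.
Changing only its manner to fricative gives [ɣ] — the voiced velar fricative.
At the second juncture, /k/ likewise becomes [x] adjacent to /ʁ/.

[ʈuʁɣʊʁxi]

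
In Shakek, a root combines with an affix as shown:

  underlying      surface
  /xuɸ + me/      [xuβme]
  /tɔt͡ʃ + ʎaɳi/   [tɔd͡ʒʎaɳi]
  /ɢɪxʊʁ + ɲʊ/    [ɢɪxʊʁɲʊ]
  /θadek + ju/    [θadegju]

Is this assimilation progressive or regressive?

regressive

Comparing underlying and surface forms, /ɸ/ → [β] is the alternation; the neighbouring /m/ is constant.
/ɸ/ is voiceless while /m/ is voiced; the output [β] is voiced, matching the trigger — so the feature that spreads is voicing.
The other alternating forms pattern the same way: /t͡ʃ/ → [d͡ʒ] before /ʎ/ (voiceless → voiced, matching voiced); /k/ → [g] before /j/ (voiceless → voiced, matching voiced) — only voicing changes, and always toward the following segment.
No alternation appears in [ɢɪxʊʁɲʊ]: there the adjacent consonants already agree in voicing (/ʁ/ and /ɲ/ are both voiced), so this form is consistent with the same rule.
The trigger is the following segment, so the direction is regressive (anticipatory).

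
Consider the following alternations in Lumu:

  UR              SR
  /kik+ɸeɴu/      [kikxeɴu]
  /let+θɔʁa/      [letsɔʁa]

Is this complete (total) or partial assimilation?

The segment that alternates is /ɸ/, which surfaces as [x] when adjacent to /k/.
The change bilabial → velar matches the place of the preceding /k/, identifying this as place assimilation.
Manner and voice are unchanged, so the assimilation is partial, not total.
Checking the remaining alternation: /θ/ → [s] after /t/ (dental → alveolar, matching alveolar) — only place changes, and always toward the preceding segment.

partial assimilation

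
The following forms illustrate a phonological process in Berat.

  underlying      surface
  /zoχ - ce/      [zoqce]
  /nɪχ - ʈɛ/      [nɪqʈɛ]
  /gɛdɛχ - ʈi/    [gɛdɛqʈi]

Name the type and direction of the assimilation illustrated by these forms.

regressive manner assimilation

Underlying /χ/ is realised as [q] next to /c/; /c/ itself does not change.
/χ/ is a fricative while /c/ is a stop; the output [q] is a stop, matching the trigger — so the feature that spreads is manner.
Place and voice are unchanged, so the assimilation is partial, not total.
The other alternating form patterns the same way: /χ/ → [q] before /ʈ/ (fricative → stop, matching a stop) — only manner changes, and always toward the following segment.
Since the segment that changes precedes the conditioning segment, the assimilation is regressive.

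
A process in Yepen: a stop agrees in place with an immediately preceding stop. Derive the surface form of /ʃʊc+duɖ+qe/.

/d/ is a voiced alveolar stop. The preceding trigger /c/ is palatal, so /d/ must become palatal as well.
A voiced palatal stop is [ɟ], so the surface segment is [ɟ].
The same rule applies at the second boundary: /q/ → [ʈ] next to /ɖ/.

[ʃʊcɟuɖʈe]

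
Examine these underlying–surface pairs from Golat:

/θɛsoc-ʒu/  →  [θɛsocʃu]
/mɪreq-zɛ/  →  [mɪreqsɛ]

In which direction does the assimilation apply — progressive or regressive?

Underlying /ʒ/ is realised as [ʃ] next to /c/; /c/ itself does not change.
/ʒ/ is voiced while /c/ is voiceless; the output [ʃ] is voiceless, matching the trigger — so the feature that spreads is voicing.
The other alternating form patterns the same way: /z/ → [s] after /q/ (voiced → voiceless, matching voiceless) — only voicing changes, and always toward the preceding segment.
The trigger is the preceding segment, so the direction is progressive (perseverative).

progressive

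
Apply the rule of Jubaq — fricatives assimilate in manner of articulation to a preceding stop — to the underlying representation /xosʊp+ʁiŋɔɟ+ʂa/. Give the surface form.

[xosʊpɢiŋɔɟʈa]

/ʁ/ is a voiced uvular fricative. The preceding trigger /p/ is a stop, so /ʁ/ must become a stop as well.
The voiced uvular stop is [ɢ], so /ʁ/ → [ɢ].
At the second juncture, /ʂ/ likewise becomes [ʈ] adjacent to /ɟ/.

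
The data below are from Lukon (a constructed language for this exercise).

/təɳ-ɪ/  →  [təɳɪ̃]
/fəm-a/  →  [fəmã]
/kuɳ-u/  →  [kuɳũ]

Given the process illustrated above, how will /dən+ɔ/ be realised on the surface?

The data show progressive nasality assimilation (vowel nasalisation): /ɪ/ → [ɪ̃] after /ɳ/; /a/ → [ã] after /m/; /u/ → [ũ] after /ɳ/ — a vowel is nasalised by an immediately preceding nasal consonant.
/ɔ/ sits next to the nasal /n/ and is therefore nasalised to [ɔ̃].

[dənɔ̃]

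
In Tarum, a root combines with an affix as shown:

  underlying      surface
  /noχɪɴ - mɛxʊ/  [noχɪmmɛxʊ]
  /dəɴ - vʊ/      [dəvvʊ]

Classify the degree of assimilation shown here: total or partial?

Comparing underlying and surface forms, /ɴ/ → [v] is the alternation; the neighbouring /v/ is constant.
The output [v] is identical to the trigger /v/ — every feature (place, manner, voicing) has been copied — so this is total assimilation.
The other form behaves the same way: /ɴ/ → [m] before /m/ — in each case the output is a copy of the following consonant.

total assimilation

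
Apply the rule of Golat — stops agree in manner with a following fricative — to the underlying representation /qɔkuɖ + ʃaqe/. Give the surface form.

[qɔkuʐʃaqe]

The rule targets /ɖ/ (voiced retroflex stop), which sits before the trigger /ʃ/ (fricative).
Changing only its manner to fricative gives [ʐ] — the voiced retroflex fricative.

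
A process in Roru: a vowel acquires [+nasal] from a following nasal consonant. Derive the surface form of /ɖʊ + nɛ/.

The vowel /ʊ/ is adjacent to the following nasal /n/, so it acquires [+nasal] and surfaces as [ʊ̃].

[ɖʊ̃nɛ]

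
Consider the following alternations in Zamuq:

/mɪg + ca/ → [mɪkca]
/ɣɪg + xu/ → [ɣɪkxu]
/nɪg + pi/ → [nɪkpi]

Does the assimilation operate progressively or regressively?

Underlying /g/ is realised as [k] next to /c/; /c/ itself does not change.
The change voiced → voiceless matches the voicing of the following /c/, identifying this as voicing assimilation.
Checking the remaining alternations: /g/ → [k] before /x/ (voiced → voiceless, matching voiceless); /g/ → [k] before /p/ (voiced → voiceless, matching voiceless) — only voicing changes, and always toward the following segment.
Since the segment that changes precedes the conditioning segment, the assimilation is regressive.

regressive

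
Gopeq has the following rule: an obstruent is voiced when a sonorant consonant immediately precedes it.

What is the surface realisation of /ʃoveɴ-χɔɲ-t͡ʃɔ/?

[ʃoveɴʁɔɲd͡ʒɔ]

/χ/ is a voiceless uvular fricative. The preceding trigger /ɴ/ is voiced, so /χ/ must become voiced as well.
The voiced uvular fricative is [ʁ], so /χ/ → [ʁ].
The same rule applies at the second boundary: /t͡ʃ/ → [d͡ʒ] next to /ɲ/.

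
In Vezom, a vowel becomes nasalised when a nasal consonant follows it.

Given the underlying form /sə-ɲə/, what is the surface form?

The vowel /ə/ is adjacent to the following nasal /ɲ/, so it acquires [+nasal] and surfaces as [ə̃].

[sə̃ɲə]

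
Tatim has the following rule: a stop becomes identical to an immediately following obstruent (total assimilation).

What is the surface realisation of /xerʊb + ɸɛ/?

/b/ is the segment targeted by the rule; it sits immediately before /ɸ/, so it assimilates completely and surfaces as [ɸ].

[xerʊɸɸɛ]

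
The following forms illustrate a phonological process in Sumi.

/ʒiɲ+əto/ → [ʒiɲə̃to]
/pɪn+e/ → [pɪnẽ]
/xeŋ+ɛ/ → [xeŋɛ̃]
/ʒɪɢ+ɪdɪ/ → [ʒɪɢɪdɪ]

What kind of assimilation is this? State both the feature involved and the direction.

The vowel /ə/ surfaces as nasalised [ə̃] next to the preceding nasal /ɲ/ — it has acquired the [+nasal] feature of its neighbour.
Likewise in the remaining data: /e/ → [ẽ] after /n/; /ɛ/ → [ɛ̃] after /ŋ/ — each time a vowel is nasalised next to a preceding nasal.
No change occurs in [ʒɪɢɪdɪ] because the vowel at the boundary is adjacent to an oral consonant, not a nasal (/ɪ/ next to /ɢ/).
Because the conditioning nasal is to the left of the vowel that changes, the process is progressive (perseverative).

progressive nasality assimilation (vowel nasalisation)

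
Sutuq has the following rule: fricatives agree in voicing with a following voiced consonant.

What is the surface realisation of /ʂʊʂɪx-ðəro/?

/x/ is a voiceless velar fricative. The following trigger /ð/ is voiced, so /x/ must become voiced as well.
A voiced velar fricative is [ɣ], so the surface segment is [ɣ].

[ʂʊʂɪɣðəro]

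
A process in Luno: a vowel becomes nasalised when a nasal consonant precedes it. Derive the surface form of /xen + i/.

The vowel /i/ is adjacent to the preceding nasal /n/, so it acquires [+nasal] and surfaces as [ĩ].

[xenĩ]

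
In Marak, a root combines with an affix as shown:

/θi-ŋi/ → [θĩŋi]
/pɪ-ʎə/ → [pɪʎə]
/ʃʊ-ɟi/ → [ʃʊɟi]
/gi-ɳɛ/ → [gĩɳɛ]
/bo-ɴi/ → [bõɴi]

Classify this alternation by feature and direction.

regressive nasality assimilation (vowel nasalisation)

The vowel /i/ surfaces as nasalised [ĩ] next to the following nasal /ŋ/ — it has acquired the [+nasal] feature of its neighbour.
The other forms show the same pattern: /i/ → [ĩ] before /ɳ/; /o/ → [õ] before /ɴ/ — each time a vowel is nasalised next to a following nasal.
No change occurs in [pɪʎə], [ʃʊɟi] because the vowel at the boundary is adjacent to an oral consonant, not a nasal (/ɪ/ next to /ʎ/; /ʊ/ next to /ɟ/).
Because the conditioning nasal is to the right of the vowel that changes, the process is regressive (anticipatory).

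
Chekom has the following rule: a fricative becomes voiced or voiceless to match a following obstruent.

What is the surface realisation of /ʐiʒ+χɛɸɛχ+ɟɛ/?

[ʐiʃχɛɸɛʁɟɛ]

/ʒ/ is a voiced postalveolar fricative. The following trigger /χ/ is voiceless, so /ʒ/ must become voiceless as well.
The voiceless postalveolar fricative is [ʃ], so /ʒ/ → [ʃ].
At the second juncture, /χ/ likewise becomes [ʁ] adjacent to /ɟ/.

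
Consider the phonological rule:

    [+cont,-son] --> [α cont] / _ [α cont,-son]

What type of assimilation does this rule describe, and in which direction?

The rule copies [cont] (continuancy) from the environment onto the target fricatives; since [±cont] encodes the stop/fricative manner contrast, the assimilating dimension is manner.
Since the environment is written after the underscore, the trigger follows the target; the direction is regressive.

regressive manner assimilation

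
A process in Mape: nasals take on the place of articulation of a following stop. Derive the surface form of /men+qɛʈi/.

[meɴqɛʈi]

The rule targets /n/ (voiced alveolar nasal), which sits before the trigger /q/ (uvular).
The voiced uvular nasal is [ɴ], so /n/ → [ɴ].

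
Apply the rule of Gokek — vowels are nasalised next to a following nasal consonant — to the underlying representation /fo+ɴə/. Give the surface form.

The vowel /o/ is adjacent to the following nasal /ɴ/, so it acquires [+nasal] and surfaces as [õ].

[fõɴə]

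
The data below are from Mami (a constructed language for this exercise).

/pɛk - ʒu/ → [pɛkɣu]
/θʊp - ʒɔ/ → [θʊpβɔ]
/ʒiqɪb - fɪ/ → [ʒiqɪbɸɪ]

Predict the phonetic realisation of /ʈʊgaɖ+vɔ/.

[ʈʊgaɖʐɔ]

The data show progressive place assimilation: /ʒ/ → [ɣ] after /k/; /ʒ/ → [β] after /p/; /f/ → [ɸ] after /b/. In each pair only place changes, matching the preceding consonant, while manner and voice stay constant.
The rule targets /v/ (voiced labiodental fricative), which sits after the trigger /ɖ/ (retroflex).
Changing only its place to retroflex gives [ʐ] — the voiced retroflex fricative.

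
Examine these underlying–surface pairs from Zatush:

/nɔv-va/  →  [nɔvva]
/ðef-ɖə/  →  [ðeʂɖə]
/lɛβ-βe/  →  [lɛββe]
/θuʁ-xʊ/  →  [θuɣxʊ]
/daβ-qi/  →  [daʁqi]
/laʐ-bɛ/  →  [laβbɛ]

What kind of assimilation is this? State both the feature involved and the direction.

Comparing underlying and surface forms, /f/ → [ʂ] is the alternation; the neighbouring /ɖ/ is constant.
The change labiodental → retroflex matches the place of the following /ɖ/, identifying this as place assimilation.
Manner and voice are unchanged, so the assimilation is partial, not total.
The other alternating forms pattern the same way: /ʁ/ → [ɣ] before /x/ (uvular → velar, matching velar); /β/ → [ʁ] before /q/ (bilabial → uvular, matching uvular); /ʐ/ → [β] before /b/ (retroflex → bilabial, matching bilabial) — only place changes, and always toward the following segment.
No alternation appears in [nɔvva], [lɛββe]: there the adjacent consonants already agree in place (/v/ and /v/ are both labiodental; /β/ and /β/ are both bilabial), so these forms are consistent with the same rule.
The trigger is the following segment, so the direction is regressive (anticipatory).

regressive place assimilation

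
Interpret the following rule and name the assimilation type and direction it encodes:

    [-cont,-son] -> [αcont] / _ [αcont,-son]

regressive manner assimilation

The shared variable α links the value of [cont] on the target to that of the neighbouring obstruent. [cont] distinguishes stops from fricatives — a manner-of-articulation feature — so this is manner assimilation.
Since the environment is written after the underscore, the trigger follows the target; the direction is regressive.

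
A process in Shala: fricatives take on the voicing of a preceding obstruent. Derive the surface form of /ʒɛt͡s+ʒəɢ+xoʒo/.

[ʒɛt͡sʃəɢɣoʒo]

The rule targets /ʒ/ (voiced postalveolar fricative), which sits after the trigger /t͡s/ (voiceless).
A voiceless postalveolar fricative is [ʃ], so the surface segment is [ʃ].
The same rule applies at the second boundary: /x/ → [ɣ] next to /ɢ/.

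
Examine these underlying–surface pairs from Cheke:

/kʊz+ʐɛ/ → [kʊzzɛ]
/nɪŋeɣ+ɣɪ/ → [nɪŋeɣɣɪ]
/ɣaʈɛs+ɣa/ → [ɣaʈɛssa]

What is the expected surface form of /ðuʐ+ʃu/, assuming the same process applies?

The data show progressive total assimilation (/ʐ/ → [z] after /z/; /ɣ/ → [s] after /s/): in every case the target segment becomes identical to its preceding neighbour, copying more than a single feature.
In [nɪŋeɣɣɪ] the two consonants at the boundary are already identical (/ɣ/ + /ɣ/), so the rule applies vacuously and nothing changes.
/ʃ/ is the segment targeted by the rule; it sits immediately after /ʐ/, so it assimilates completely and surfaces as [ʐ].

[ðuʐʐu]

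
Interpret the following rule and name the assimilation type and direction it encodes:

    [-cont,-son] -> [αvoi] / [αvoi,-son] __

The shared variable α links the value of [voi] on the target to the same value on the neighbouring segment, so voicing is the feature that assimilates.
Since the environment is written before the underscore, the trigger precedes the target; the direction is progressive.

progressive voicing assimilation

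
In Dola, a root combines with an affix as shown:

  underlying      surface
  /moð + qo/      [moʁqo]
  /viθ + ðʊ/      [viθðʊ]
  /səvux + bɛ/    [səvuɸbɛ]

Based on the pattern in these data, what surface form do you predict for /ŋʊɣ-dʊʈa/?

[ŋʊzdʊʈa]

The data show regressive place assimilation: /ð/ → [ʁ] before /q/; /x/ → [ɸ] before /b/. In each pair only place changes, matching the following consonant, while manner and voice stay constant.
Nothing changes in [viθðʊ]: there the adjacent consonants already agree in place (/θ/ and /ð/ are both dental), so this form is consistent with the same rule.
The rule targets /ɣ/ (voiced velar fricative), which sits before the trigger /d/ (alveolar).
The voiced alveolar fricative is [z], so /ɣ/ → [z].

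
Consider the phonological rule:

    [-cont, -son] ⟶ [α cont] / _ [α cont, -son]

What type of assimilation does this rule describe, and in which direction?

The rule copies [cont] (continuancy) from the environment onto the target stops; since [±cont] encodes the stop/fricative manner contrast, the assimilating dimension is manner.
Since the environment is written after the underscore, the trigger follows the target; the direction is regressive.

regressive manner assimilation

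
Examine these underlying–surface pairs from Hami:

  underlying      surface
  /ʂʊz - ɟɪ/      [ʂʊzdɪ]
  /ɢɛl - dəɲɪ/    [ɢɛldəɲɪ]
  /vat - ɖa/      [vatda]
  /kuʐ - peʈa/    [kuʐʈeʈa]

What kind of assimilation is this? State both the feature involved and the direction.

Comparing underlying and surface forms, /ɟ/ → [d] is the alternation; the neighbouring /z/ is constant.
The change palatal → alveolar matches the place of the preceding /z/, identifying this as place assimilation.
Manner and voice are unchanged, so the assimilation is partial, not total.
The other alternating forms pattern the same way: /ɖ/ → [d] after /t/ (retroflex → alveolar, matching alveolar); /p/ → [ʈ] after /ʐ/ (bilabial → retroflex, matching retroflex) — only place changes, and always toward the preceding segment.
No alternation appears in [ɢɛldəɲɪ]: there the adjacent consonants already agree in place (/d/ and /l/ are both alveolar), so this form is consistent with the same rule.
The trigger is the preceding segment, so the direction is progressive (perseverative).

progressive place assimilation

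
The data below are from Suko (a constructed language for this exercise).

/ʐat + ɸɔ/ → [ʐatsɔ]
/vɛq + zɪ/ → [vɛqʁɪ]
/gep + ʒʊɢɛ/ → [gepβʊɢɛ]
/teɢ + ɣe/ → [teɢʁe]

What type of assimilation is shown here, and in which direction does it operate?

Underlying /ɸ/ is realised as [s] next to /t/; /t/ itself does not change.
The change bilabial → alveolar matches the place of the preceding /t/, identifying this as place assimilation.
Manner and voice are unchanged, so the assimilation is partial, not total.
Checking the remaining alternations: /z/ → [ʁ] after /q/ (alveolar → uvular, matching uvular); /ʒ/ → [β] after /p/ (postalveolar → bilabial, matching bilabial); /ɣ/ → [ʁ] after /ɢ/ (velar → uvular, matching uvular) — only place changes, and always toward the preceding segment.
The trigger is the preceding segment, so the direction is progressive (perseverative).

progressive place assimilation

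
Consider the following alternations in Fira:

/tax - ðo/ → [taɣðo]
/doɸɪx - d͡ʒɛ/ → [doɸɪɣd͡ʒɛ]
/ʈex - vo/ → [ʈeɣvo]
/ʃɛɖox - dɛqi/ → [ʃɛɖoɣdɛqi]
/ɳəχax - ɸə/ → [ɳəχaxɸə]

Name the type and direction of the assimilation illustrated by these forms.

Comparing underlying and surface forms, /x/ → [ɣ] is the alternation; the neighbouring /ð/ is constant.
The change voiceless → voiced matches the voicing of the following /ð/, identifying this as voicing assimilation.
Place and manner are unchanged, so the assimilation is partial, not total.
Checking the remaining alternations: /x/ → [ɣ] before /d͡ʒ/ (voiceless → voiced, matching voiced); /x/ → [ɣ] before /v/ (voiceless → voiced, matching voiced); /x/ → [ɣ] before /d/ (voiceless → voiced, matching voiced) — only voicing changes, and always toward the following segment.
Nothing changes in [ɳəχaxɸə]: there the adjacent consonants already agree in voicing (/x/ and /ɸ/ are both voiceless), so this form is consistent with the same rule.
The trigger is the following segment, so the direction is regressive (anticipatory).

regressive voicing assimilation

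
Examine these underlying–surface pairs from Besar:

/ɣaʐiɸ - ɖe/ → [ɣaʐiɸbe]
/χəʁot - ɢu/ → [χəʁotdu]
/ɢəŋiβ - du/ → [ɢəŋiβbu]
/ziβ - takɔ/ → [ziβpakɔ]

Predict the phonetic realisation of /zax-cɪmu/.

[zaxkɪmu]

The data show progressive place assimilation: /ɖ/ → [b] after /ɸ/; /ɢ/ → [d] after /t/; /d/ → [b] after /β/; /t/ → [p] after /β/. In each pair only place changes, matching the preceding consonant, while manner and voice stay constant.
/c/ is a voiceless palatal stop. The preceding trigger /x/ is velar, so /c/ must become velar as well.
Changing only its place to velar gives [k] — the voiceless velar stop.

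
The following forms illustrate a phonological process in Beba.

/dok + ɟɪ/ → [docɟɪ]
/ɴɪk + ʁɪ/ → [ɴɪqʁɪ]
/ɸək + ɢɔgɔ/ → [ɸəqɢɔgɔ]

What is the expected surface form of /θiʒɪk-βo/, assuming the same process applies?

The data show regressive place assimilation: /k/ → [c] before /ɟ/; /k/ → [q] before /ʁ/; /k/ → [q] before /ɢ/. In each pair only place changes, matching the following consonant, while manner and voice stay constant.
The rule targets /k/ (voiceless velar stop), which sits before the trigger /β/ (bilabial).
The voiceless bilabial stop is [p], so /k/ → [p].

[θiʒɪpβo]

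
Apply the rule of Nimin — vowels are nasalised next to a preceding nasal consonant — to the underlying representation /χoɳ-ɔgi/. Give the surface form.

[χoɳɔ̃gi]

/ɔ/ sits next to the nasal /ɳ/ and is therefore nasalised to [ɔ̃].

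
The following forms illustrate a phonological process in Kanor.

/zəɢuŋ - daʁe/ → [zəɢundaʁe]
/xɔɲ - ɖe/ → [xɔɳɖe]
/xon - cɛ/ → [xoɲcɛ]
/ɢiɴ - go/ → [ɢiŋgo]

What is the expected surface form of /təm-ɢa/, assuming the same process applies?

[təɴɢa]

The data show regressive place assimilation: /ŋ/ → [n] before /d/; /ɲ/ → [ɳ] before /ɖ/; /n/ → [ɲ] before /c/; /ɴ/ → [ŋ] before /g/. In each pair only place changes, matching the following consonant, while manner and voice stay constant.
The rule targets /m/ (voiced bilabial nasal), which sits before the trigger /ɢ/ (uvular).
Changing only its place to uvular gives [ɴ] — the voiced uvular nasal.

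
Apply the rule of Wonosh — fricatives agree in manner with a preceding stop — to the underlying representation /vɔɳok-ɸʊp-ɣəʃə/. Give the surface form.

[vɔɳokpʊpgəʃə]

The rule targets /ɸ/ (voiceless bilabial fricative), which sits after the trigger /k/ (stop).
A voiceless bilabial stop is [p], so the surface segment is [p].
At the second juncture, /ɣ/ likewise becomes [g] adjacent to /p/.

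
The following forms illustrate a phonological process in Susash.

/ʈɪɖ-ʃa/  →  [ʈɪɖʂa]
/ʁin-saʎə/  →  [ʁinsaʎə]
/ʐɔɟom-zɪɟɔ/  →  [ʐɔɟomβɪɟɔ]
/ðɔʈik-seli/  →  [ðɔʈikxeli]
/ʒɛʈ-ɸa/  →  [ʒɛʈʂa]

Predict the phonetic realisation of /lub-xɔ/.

[lubɸɔ]

The data show progressive place assimilation: /ʃ/ → [ʂ] after /ɖ/; /z/ → [β] after /m/; /s/ → [x] after /k/; /ɸ/ → [ʂ] after /ʈ/. In each pair only place changes, matching the preceding consonant, while manner and voice stay constant.
No alternation appears in [ʁinsaʎə]: there the adjacent consonants already agree in place (/s/ and /n/ are both alveolar), so this form is consistent with the same rule.
/x/ is a voiceless velar fricative. The preceding trigger /b/ is bilabial, so /x/ must become bilabial as well.
A voiceless bilabial fricative is [ɸ], so the surface segment is [ɸ].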